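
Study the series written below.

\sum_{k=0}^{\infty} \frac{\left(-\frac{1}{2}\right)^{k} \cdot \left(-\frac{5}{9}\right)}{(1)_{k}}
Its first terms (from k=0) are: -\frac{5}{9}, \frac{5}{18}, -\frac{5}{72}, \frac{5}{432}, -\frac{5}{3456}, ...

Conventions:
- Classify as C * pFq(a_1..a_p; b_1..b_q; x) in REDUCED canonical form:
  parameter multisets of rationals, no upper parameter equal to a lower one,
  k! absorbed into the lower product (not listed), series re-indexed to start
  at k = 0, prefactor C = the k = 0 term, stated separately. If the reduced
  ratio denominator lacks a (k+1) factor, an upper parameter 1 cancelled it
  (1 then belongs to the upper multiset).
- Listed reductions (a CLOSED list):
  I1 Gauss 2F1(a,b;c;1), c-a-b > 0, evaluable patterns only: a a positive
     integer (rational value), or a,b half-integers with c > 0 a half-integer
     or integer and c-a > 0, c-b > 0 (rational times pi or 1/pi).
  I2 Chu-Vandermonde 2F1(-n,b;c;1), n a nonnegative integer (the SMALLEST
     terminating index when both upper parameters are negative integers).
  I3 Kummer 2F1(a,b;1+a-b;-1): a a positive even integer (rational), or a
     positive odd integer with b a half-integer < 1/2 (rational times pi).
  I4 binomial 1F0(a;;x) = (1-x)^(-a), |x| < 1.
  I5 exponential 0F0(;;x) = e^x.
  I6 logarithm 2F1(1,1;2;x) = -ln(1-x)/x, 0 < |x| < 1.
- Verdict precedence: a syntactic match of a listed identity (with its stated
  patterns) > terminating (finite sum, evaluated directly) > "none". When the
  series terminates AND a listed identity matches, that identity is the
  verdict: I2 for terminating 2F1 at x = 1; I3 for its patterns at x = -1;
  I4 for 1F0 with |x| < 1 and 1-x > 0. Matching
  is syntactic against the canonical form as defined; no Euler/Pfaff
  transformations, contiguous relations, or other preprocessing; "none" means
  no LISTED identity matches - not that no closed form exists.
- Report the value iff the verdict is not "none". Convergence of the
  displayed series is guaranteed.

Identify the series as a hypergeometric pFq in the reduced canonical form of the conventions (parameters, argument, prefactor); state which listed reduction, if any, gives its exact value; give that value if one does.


Key observation: t_0 being -\frac{5}{9}, (1)_k (prefactor -5/9) is k! itself.
Term ratio: r(k) = -\frac{1}{2} * 1 / [(k+1)] ; factor over Q: parameters, x = -\frac{1}{2}, and C = -\frac{5}{9}.

The series (x = -\frac{1}{2}) is 0F0: upper {-}, lower {-}, prefactor -\frac{5}{9}. Verdict: this is exponential (I5) (the 0F0 exponential series at x = -\frac{1}{2}). Value: \left(-\frac{5}{9}\right) \cdot e^{-\frac{1}{2}}.


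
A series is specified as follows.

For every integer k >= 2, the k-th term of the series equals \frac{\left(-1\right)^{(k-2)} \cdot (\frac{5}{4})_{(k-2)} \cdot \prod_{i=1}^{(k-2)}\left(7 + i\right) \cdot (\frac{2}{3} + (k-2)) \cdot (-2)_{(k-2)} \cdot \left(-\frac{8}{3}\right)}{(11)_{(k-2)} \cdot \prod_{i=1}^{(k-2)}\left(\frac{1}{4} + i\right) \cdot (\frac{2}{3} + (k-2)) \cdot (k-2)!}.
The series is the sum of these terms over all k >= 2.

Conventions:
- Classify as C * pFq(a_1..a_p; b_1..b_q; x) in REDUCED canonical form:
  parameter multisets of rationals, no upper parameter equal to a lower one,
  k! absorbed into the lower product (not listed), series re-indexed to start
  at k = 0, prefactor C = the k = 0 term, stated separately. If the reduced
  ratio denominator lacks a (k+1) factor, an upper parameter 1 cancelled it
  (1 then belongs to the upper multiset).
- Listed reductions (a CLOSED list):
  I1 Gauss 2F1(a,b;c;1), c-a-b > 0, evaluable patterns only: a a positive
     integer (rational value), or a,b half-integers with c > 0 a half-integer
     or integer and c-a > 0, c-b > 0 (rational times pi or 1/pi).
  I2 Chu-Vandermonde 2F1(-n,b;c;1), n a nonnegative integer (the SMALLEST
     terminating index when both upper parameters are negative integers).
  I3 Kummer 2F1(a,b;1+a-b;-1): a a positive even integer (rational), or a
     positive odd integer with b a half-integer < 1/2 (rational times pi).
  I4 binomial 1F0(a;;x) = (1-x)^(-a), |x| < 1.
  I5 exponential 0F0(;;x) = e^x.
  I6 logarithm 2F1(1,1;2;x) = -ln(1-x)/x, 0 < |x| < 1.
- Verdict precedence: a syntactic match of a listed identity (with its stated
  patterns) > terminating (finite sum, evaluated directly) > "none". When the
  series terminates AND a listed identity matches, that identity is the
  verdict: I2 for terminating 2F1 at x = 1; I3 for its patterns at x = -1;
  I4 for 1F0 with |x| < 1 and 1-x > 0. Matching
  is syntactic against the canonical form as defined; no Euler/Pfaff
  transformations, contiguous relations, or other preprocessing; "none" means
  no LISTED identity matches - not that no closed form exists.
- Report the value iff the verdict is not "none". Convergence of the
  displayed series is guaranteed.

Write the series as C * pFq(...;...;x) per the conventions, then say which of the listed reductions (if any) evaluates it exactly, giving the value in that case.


Prefactor -\frac{8}{3}, argument -1: 2F1 with upper {-2, 8} over lower {11}. Verdict: Kummer's theorem (I3) matches (x = -1; c = 11 equals 1+a-b for upper {-2, 8}: listed pattern). Its exact value is -8.

First insight: x = -1 and the lower running product (prefactor -8/3) is a rising factorial.
Term ratio: r(k) = -1 * (k-2) (k+8) / [(k+11) (k+1)] - rational in k, leading ratio -1; with t_0 = -\frac{8}{3}, classification follows.


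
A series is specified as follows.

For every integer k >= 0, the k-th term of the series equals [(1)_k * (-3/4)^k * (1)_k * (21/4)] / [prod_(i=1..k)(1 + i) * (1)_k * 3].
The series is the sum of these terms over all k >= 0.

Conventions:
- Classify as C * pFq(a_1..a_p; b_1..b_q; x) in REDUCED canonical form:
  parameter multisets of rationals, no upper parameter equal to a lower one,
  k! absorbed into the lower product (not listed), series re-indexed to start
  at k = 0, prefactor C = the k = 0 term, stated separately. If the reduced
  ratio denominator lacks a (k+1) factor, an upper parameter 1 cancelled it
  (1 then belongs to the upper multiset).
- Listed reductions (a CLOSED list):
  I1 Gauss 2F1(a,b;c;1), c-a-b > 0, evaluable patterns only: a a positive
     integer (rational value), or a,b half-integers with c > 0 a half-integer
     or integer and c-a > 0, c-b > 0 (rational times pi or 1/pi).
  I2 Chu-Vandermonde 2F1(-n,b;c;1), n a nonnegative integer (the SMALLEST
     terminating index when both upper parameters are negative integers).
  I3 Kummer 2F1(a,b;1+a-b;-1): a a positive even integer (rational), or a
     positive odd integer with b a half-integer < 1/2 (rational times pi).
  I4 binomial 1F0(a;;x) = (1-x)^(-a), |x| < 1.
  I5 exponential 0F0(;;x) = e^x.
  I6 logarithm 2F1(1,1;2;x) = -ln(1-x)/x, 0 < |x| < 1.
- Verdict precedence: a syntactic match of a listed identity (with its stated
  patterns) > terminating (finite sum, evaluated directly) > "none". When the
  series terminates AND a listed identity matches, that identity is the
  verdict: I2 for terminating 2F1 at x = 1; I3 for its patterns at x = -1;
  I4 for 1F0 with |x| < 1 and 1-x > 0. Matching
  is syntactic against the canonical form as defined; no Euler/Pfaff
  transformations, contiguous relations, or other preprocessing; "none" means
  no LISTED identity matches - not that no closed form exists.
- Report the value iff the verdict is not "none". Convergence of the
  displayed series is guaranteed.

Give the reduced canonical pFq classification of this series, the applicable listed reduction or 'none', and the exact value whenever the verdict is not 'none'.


With C = 7/4: the canonical form is 2F1(1, 1; 2; -3/4). Verdict at x = -3/4: the logarithmic series (I6) matches (the logarithm: parameters (1,1;2), x = -3/4). Exact value: (7/3) * ln(7/4).

Structural cue: from the first term 7/4: the constant factors (C = 7/4) combine into one prefactor.
Consecutive-term ratio: r(k) = (-3/4) * (k+1) (k+1) / [(k+2) (k+1)] - rational in k. x = (-3/4); t_0 = 7/4; negate the roots.


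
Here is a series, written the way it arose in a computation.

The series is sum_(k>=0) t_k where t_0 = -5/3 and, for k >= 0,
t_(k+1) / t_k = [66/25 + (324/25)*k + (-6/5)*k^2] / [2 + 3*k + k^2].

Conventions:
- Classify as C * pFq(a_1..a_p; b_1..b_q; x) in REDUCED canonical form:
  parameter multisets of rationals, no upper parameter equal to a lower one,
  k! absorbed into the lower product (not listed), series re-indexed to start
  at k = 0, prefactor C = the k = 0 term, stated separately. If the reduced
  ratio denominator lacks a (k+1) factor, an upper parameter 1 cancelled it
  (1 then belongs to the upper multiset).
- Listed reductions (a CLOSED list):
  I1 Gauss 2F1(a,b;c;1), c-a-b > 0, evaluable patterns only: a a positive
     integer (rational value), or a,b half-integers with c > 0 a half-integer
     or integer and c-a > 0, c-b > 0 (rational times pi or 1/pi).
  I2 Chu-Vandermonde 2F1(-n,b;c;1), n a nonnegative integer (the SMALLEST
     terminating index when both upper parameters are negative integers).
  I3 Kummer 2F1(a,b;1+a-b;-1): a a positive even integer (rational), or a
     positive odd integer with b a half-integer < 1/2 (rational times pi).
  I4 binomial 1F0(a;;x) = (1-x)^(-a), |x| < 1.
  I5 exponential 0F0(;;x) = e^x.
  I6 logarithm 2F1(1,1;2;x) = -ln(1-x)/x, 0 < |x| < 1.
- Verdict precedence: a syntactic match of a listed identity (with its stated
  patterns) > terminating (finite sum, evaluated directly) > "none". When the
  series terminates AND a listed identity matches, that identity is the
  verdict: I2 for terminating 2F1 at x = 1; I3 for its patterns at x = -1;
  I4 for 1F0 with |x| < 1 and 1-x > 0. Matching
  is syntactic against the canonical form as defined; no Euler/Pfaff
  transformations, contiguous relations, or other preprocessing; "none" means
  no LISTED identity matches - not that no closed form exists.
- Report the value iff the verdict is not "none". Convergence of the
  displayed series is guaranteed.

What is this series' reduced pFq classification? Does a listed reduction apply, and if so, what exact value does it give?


At argument -6/5: a 2F1 with upper {-11, 1/5}, lower {2}, scaled by C = -5/3. Verdict: terminating - the sum ends at index 11 because -11 is a negative integer; exact evaluation follows. Exact value: -3221294012883511504/35762786865234375.

First insight: t_0 being -5/3, the expanded ratio factors over Q; C = -5/3, x = -6/5, roots give parameters.
Step ratio: r(k) = (-6/5) * (k-11) (k+1/5) / [(k+2) (k+1)] - poly over poly, x = (-6/5) from leading terms; C = -5/3 at k = 0.


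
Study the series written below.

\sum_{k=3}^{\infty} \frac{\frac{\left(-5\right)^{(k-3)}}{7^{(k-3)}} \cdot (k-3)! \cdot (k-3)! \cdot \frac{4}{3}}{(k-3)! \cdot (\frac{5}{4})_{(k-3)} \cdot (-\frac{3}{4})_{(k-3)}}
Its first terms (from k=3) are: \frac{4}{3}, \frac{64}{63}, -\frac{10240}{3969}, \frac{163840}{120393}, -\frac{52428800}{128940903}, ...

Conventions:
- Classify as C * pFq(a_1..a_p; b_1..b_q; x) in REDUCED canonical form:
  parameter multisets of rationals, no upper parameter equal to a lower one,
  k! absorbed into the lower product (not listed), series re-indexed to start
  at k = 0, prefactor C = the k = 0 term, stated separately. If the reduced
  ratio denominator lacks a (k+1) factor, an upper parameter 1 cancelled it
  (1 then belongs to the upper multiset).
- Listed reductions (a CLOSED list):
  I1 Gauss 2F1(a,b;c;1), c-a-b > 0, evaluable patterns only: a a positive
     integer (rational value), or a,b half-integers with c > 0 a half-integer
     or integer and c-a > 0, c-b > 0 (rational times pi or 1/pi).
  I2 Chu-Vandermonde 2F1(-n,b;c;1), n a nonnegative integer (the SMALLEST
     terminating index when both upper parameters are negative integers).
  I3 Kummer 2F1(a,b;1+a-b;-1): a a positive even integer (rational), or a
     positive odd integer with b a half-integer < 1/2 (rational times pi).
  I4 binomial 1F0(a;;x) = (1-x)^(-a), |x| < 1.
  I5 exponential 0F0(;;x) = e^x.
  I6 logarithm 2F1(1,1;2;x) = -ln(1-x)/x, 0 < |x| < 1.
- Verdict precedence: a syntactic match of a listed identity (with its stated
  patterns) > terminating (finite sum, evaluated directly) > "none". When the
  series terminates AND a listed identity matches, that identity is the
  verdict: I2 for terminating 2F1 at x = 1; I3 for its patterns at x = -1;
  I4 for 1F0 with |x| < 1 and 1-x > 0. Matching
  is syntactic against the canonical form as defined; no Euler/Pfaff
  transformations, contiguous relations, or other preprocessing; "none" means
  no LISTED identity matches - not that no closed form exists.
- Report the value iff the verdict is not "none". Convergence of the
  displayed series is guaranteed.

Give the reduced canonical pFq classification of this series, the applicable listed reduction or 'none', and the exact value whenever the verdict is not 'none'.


At argument -\frac{5}{7}: a 2F2 with upper {1, 1}, lower {-\frac{3}{4}, \frac{5}{4}}, scaled by C = \frac{4}{3}. Verdict: none - at argument -\frac{5}{7} the multisets {1, 1} ; {-\frac{3}{4}, \frac{5}{4}} match no listed identity.

Structural cue: from the first term \frac{4}{3}: the factorial ratio (C = 4/3, x = -5/7) (k+a-1)!/(a-1)! is a rising factorial (a)_k.
Term ratio: r(k) = -\frac{5}{7} * (k+1) (k+1) / [(k-\frac{3}{4}) (k+\frac{5}{4}) (k+1)] - rational in k. x = -\frac{5}{7}; t_0 = \frac{4}{3}; negate the roots.


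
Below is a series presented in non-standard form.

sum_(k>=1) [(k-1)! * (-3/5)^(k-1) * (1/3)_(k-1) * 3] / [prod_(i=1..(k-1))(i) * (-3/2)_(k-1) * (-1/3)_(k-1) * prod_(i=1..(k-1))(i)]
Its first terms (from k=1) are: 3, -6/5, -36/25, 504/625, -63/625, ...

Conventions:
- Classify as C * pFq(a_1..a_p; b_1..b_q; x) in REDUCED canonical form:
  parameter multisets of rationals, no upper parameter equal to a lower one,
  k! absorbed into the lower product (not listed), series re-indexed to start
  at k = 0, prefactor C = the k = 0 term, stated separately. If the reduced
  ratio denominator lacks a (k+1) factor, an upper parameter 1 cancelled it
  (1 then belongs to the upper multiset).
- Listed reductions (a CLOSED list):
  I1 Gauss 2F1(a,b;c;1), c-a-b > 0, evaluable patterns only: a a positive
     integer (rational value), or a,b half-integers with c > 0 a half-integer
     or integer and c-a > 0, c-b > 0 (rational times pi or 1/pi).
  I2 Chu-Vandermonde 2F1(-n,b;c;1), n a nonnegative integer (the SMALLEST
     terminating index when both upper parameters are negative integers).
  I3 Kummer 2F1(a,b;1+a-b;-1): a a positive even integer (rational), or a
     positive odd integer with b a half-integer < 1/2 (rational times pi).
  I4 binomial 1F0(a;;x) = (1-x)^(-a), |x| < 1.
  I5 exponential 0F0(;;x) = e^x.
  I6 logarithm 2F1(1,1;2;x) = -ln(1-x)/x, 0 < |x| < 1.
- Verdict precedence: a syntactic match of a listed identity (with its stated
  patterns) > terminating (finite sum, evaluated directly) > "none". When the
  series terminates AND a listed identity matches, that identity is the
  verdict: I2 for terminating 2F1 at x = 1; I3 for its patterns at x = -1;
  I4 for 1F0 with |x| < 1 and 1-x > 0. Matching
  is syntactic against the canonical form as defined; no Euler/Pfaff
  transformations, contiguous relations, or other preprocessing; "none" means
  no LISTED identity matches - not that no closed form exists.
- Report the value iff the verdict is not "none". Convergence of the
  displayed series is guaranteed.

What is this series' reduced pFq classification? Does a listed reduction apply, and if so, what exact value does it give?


Key observation: with t_0 = 3, the parameter 1 appears in both the upper and lower lists and cancels.
Adjacent-term ratio: r(k) = (-3/5) * (k+1/3) / [(k-3/2) (k-1/3) (k+1)] - rational; roots negated = parameters, x = (-3/5), C = 3.

This is 3 * 1F2(1/3; -3/2, -1/3; -3/5) in reduced canonical form. Verdict: none (x = -3/5): each listed identity misses the multisets {1/3} ; {-3/2, -1/3}.


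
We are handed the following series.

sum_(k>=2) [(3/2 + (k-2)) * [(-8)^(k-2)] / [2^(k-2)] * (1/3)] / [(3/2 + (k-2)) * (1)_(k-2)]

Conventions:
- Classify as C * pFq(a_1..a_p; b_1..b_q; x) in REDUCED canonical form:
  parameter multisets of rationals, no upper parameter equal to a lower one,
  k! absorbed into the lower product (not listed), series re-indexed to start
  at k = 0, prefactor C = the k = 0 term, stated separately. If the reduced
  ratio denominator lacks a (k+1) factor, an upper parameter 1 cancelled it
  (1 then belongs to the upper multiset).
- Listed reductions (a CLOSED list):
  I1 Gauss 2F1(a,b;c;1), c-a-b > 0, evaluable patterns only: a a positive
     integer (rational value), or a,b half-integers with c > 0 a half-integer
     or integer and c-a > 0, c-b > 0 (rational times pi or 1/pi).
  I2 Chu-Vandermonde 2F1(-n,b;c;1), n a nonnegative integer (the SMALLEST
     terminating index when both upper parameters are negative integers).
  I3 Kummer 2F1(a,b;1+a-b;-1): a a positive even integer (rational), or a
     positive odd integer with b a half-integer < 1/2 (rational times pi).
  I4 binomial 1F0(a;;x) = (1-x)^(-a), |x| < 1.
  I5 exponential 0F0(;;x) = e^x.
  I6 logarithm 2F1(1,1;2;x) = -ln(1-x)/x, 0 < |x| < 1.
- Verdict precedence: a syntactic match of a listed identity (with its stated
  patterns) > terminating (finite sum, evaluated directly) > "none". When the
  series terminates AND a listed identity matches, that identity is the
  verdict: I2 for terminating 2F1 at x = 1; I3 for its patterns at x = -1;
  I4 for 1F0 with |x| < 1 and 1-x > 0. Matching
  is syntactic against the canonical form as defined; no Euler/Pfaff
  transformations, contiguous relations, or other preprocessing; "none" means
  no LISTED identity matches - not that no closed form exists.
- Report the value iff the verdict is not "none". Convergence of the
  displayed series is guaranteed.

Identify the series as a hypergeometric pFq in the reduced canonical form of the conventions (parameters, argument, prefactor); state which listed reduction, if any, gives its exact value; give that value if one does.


x = -4 here; the reduced form reads 0F0, upper {-}, lower {-}, C = 1/3. Verdict (x = -4): the exponential series (I5) applies (the 0F0 exponential series at x = -4). Value: (1/3) * e^(-4).

Structural cue: t_0 being 1/3, the two k-th powers (C = 1/3, x = -4) combine into one argument.
Term ratio: r(k) = (-4) * 1 / [(k+1)] - rational in k, leading ratio (-4); with t_0 = 1/3, classification follows.


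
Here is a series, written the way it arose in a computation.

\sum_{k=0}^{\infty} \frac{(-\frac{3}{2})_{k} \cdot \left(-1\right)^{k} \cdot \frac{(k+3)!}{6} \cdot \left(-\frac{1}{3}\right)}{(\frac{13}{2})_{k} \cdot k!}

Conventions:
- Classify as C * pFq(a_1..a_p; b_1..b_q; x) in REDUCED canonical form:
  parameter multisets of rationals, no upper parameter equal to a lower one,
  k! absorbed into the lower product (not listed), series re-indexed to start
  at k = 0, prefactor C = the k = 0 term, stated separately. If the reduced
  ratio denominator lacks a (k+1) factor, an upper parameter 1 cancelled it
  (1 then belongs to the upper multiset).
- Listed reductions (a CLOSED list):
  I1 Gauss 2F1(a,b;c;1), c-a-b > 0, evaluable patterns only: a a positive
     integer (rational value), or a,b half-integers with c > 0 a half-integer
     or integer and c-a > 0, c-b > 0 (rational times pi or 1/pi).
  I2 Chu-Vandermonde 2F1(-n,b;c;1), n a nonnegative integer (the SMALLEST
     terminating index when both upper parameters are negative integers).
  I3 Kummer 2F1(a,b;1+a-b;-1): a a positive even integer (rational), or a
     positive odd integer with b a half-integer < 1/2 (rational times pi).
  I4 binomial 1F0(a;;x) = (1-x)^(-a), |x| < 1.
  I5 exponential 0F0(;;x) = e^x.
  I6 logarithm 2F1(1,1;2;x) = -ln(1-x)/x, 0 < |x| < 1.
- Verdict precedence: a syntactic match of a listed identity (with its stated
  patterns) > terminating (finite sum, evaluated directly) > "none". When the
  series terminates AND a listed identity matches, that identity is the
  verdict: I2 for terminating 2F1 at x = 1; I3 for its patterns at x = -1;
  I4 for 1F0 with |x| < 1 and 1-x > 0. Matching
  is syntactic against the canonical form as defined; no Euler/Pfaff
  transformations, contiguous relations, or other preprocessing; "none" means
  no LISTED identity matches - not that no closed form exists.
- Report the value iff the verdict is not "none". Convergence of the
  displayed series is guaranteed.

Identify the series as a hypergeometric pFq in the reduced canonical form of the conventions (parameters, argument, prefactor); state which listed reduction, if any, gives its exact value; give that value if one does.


This is -\frac{1}{3} * 2F1(-\frac{3}{2}, 4; \frac{13}{2}; -1) in reduced canonical form. Verdict: Kummer's theorem (I3) applies (x = -1; c = \frac{13}{2} equals 1+a-b for upper {-\frac{3}{2}, 4}: listed pattern). Sum: -\frac{11}{16}.

Structural cue: t_0 = -\frac{1}{3} here, and the factorial ratio (C = -1/3, x = -1) (k+a-1)!/(a-1)! is a rising factorial (a)_k.
Term ratio: r(k) = -1 * (k-\frac{3}{2}) (k+4) / [(k+\frac{13}{2}) (k+1)] - poly over poly, x = -1 from leading terms; C = -\frac{1}{3} at k = 0.


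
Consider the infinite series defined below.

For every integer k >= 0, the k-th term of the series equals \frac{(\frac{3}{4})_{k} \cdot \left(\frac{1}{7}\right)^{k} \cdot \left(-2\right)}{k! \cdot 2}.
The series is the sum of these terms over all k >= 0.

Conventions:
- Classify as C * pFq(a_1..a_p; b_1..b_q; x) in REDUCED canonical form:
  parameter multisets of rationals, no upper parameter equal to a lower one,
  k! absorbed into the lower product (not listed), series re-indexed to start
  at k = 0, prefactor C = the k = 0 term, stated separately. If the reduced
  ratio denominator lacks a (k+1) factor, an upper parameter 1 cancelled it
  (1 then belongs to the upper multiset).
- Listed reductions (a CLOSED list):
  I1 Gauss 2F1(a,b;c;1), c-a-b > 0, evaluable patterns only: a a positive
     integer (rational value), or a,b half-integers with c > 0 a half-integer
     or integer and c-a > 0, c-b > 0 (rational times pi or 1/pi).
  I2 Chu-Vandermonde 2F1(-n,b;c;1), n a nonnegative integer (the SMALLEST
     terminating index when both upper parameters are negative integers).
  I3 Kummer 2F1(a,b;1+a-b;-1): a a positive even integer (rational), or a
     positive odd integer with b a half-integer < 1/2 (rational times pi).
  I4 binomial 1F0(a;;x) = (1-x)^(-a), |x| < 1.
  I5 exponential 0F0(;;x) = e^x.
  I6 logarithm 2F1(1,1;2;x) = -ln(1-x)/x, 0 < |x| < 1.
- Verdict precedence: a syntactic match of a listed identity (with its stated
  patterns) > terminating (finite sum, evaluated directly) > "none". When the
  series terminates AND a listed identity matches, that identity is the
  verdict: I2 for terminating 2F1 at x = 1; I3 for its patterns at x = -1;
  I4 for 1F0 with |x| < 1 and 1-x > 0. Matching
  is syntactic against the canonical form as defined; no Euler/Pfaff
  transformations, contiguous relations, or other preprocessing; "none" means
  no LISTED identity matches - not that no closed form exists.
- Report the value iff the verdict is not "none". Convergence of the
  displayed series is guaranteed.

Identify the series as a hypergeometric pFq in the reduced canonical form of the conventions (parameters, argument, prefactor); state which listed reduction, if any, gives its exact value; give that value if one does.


With C = -1: the canonical form is 1F0(\frac{3}{4}; -; \frac{1}{7}). Verdict at x = \frac{1}{7}: binomial (I4) matches (the 1F0 binomial series: exponent -3/4, x = \frac{1}{7}). Hence: \left(-1\right) \cdot \left(\frac{6}{7}\right)^{-\frac{3}{4}}.

Structural cue: with t_0 = -1, the constant factors (C = -1, x = 1/7) combine into one prefactor.
Step ratio: r(k) = \frac{1}{7} * (k+\frac{3}{4}) / [(k+1)] - rational in k, leading ratio \frac{1}{7}; with t_0 = -1, classification follows.


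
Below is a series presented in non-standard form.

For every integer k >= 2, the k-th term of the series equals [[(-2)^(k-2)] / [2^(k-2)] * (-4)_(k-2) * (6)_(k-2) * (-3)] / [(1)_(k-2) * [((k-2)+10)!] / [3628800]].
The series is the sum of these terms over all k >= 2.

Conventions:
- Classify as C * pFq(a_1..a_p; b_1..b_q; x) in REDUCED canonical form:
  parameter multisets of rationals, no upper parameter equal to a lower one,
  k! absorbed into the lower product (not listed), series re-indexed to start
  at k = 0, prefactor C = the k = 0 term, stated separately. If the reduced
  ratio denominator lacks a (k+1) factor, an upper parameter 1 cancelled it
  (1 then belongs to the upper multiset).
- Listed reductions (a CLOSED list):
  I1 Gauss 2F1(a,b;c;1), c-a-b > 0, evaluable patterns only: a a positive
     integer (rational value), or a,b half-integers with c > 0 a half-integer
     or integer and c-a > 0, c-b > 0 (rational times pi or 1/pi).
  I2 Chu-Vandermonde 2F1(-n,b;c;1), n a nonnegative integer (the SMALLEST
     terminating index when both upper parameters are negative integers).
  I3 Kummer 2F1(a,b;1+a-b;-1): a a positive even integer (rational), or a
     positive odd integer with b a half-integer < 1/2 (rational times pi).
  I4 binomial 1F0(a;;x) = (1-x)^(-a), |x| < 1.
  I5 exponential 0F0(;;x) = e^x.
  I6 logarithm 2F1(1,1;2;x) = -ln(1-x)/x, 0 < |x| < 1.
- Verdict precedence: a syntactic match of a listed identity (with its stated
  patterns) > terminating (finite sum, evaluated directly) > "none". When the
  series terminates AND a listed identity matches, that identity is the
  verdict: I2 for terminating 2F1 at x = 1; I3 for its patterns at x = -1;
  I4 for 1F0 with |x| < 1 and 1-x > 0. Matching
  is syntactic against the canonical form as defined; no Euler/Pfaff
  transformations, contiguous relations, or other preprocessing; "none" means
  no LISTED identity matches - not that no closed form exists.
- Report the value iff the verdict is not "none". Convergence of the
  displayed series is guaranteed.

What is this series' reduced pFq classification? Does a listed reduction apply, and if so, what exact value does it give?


With C = -3: the canonical form is 2F1(-4, 6; 11; -1). Verdict: this is Kummer's theorem (I3) (x = -1; c = 11 equals 1+a-b for upper {-4, 6}: listed pattern). Hence: -18.

Structural cue: x = (-1) and the denominator's factorial ratio (C = -3, x = -1) is a lower Pochhammer.
Ratio: r(k) = (-1) * (k-4) (k+6) / [(k+11) (k+1)] - rational in k. x = (-1); t_0 = -3; negate the roots.


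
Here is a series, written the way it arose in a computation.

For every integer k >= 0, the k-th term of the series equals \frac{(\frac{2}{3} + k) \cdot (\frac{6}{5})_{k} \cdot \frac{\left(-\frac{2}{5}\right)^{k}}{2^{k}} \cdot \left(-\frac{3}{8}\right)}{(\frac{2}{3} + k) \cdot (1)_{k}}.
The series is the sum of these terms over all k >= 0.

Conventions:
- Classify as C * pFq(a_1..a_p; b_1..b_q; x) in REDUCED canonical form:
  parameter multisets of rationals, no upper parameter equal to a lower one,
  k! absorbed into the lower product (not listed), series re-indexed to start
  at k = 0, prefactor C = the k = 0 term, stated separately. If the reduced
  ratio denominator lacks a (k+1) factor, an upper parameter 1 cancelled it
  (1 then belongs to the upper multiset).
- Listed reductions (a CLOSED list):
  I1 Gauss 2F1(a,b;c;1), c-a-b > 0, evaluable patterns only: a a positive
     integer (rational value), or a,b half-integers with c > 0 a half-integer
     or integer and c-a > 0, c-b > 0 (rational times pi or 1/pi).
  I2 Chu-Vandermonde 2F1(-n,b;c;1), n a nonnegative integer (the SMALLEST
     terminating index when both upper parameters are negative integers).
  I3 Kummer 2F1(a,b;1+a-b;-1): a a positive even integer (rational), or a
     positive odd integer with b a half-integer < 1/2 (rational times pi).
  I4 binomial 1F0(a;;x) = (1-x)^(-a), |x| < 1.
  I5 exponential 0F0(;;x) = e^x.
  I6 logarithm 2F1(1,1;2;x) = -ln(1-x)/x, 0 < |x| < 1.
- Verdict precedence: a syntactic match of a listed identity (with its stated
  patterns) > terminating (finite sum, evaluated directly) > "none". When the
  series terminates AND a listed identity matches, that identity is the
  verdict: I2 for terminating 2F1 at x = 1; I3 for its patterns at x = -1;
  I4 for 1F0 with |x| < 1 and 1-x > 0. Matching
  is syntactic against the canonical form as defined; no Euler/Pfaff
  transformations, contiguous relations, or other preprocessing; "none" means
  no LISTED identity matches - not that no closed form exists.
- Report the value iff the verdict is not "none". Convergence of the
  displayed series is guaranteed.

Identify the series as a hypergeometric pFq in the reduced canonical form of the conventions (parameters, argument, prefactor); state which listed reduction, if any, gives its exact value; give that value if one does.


This is -\frac{3}{8} * 1F0(\frac{6}{5}; -; -\frac{1}{5}) in reduced canonical form. Verdict: binomial (I4) applies (the 1F0 binomial series: exponent -6/5, x = -\frac{1}{5}). Hence: \left(-\frac{3}{8}\right) \cdot \left(\frac{6}{5}\right)^{-\frac{6}{5}}.

The tell: with t_0 = -\frac{3}{8}, the factor k + 2/3 cancels (top and bottom), leaving prefactor -3/8.
Term ratio: r(k) = -\frac{1}{5} * (k+\frac{6}{5}) / [(k+1)] - poly over poly, x = -\frac{1}{5} from leading terms; C = -\frac{3}{8} at k = 0.


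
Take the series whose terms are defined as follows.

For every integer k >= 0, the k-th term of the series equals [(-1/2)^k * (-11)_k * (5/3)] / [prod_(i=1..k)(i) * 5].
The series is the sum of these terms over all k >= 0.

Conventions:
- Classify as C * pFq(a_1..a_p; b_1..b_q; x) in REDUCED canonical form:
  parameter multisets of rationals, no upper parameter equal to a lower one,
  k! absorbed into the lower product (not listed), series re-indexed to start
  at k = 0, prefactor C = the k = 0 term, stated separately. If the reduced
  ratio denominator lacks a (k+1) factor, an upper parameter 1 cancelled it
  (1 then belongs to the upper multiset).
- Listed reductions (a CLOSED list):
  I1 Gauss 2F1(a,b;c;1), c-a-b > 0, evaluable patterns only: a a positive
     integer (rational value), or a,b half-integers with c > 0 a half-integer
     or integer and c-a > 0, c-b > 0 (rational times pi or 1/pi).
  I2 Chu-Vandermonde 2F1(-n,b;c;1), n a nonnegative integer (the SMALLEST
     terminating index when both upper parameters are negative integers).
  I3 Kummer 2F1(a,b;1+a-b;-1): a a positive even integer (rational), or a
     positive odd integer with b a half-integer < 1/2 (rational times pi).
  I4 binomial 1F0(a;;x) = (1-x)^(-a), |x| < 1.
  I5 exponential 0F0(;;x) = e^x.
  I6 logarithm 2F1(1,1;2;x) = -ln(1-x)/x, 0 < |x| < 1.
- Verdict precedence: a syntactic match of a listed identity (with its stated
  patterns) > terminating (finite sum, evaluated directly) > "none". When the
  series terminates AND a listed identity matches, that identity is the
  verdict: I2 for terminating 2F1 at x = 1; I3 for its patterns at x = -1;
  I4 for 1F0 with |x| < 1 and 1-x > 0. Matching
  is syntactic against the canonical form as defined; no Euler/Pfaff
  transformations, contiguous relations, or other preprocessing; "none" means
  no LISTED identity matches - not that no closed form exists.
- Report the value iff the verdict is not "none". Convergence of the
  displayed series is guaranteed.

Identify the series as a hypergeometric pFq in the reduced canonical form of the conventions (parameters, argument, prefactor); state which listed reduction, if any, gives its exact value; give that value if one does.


The series (x = -1/2) is 1F0: upper {-11}, lower {-}, prefactor 1/3. Verdict: the binomial series (I4) fires (the 1F0 binomial series: exponent 11, x = -1/2). Sum: 59049/2048.

First insight: from the first term 1/3: the product of the first k integers (prefactor 1/3) is k!.
Step ratio: r(k) = (-1/2) * (k-11) / [(k+1)] - rational in k. x = (-1/2); t_0 = 1/3; negate the roots.


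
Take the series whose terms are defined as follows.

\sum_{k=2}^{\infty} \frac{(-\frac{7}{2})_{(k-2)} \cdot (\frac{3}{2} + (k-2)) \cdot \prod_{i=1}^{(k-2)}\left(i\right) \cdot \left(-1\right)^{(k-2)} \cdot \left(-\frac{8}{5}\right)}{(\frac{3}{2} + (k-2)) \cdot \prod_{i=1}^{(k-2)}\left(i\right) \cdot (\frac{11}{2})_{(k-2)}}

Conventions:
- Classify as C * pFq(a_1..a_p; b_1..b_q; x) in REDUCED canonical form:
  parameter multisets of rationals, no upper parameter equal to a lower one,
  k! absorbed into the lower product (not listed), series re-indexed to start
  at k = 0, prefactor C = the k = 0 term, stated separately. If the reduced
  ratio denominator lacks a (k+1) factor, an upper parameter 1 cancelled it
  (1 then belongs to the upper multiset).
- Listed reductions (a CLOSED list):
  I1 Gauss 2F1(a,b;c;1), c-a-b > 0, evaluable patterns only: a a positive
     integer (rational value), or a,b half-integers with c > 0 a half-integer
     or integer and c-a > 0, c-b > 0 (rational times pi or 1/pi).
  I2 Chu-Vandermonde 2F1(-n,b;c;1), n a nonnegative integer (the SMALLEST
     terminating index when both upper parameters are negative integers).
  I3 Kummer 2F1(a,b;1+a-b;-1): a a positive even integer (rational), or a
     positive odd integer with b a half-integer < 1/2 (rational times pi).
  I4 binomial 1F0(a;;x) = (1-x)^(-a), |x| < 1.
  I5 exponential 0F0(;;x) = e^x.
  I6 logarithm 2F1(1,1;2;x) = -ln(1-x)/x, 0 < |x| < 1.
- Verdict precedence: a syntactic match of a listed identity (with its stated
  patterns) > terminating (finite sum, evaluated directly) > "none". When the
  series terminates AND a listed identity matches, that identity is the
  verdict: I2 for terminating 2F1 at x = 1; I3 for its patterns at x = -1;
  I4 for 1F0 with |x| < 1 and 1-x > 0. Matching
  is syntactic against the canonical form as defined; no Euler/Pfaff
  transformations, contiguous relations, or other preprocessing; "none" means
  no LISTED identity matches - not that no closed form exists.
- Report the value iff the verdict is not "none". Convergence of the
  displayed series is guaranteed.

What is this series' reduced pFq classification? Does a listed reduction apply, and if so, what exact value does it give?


Key step: from the first term -\frac{8}{5}: the running product (C = -8/5) telescopes to a rising factorial.
Adjacent-term ratio: r(k) = -1 * (k-\frac{7}{2}) (k+1) / [(k+\frac{11}{2}) (k+1)] - poly over poly, x = -1 from leading terms; C = -\frac{8}{5} at k = 0.

Prefactor -\frac{8}{5}, argument -1: 2F1 with upper {-\frac{7}{2}, 1} over lower {\frac{11}{2}}. Verdict: Kummer's theorem (I3) matches (x = -1; c = \frac{11}{2} equals 1+a-b for upper {-\frac{7}{2}, 1}: listed pattern). Its exact value is \left(-\frac{63}{64}\right) \cdot \pi.


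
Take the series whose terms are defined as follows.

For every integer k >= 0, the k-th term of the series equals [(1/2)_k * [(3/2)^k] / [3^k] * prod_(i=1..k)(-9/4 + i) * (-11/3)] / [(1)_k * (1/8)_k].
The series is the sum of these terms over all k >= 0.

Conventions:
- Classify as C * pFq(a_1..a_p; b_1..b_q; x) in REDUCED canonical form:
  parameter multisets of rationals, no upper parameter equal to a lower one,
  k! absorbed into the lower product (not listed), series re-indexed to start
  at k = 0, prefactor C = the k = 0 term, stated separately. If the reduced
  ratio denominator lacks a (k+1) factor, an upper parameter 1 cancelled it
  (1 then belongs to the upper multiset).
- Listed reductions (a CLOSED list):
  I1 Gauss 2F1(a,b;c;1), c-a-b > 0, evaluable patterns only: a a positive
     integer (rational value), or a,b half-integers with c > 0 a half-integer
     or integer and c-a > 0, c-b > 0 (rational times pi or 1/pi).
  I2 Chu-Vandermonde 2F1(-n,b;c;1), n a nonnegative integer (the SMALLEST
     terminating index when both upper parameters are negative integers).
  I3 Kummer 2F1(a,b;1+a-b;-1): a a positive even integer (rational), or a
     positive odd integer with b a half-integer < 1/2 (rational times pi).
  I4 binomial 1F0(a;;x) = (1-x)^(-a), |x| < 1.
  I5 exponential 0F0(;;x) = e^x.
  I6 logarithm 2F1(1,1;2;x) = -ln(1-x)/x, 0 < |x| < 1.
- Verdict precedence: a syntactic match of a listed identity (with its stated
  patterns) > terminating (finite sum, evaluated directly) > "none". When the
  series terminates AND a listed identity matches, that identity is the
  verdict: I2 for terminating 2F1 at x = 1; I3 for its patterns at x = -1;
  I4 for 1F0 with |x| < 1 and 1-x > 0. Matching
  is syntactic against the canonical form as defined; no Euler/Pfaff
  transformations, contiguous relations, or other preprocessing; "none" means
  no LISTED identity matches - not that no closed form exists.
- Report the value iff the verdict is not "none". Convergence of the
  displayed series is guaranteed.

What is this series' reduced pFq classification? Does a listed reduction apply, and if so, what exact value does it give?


This is -11/3 * 2F1(-5/4, 1/2; 1/8; 1/2) in reduced canonical form. Verdict: none. Every listed pattern misses the 2F1 form at 1/2, upper {-5/4, 1/2}.

The tell: x = (1/2) and the two k-th powers (C = -11/3, x = 1/2) combine into one argument.
Step ratio: r(k) = (1/2) * (k-5/4) (k+1/2) / [(k+1/8) (k+1)] ; factor over Q: parameters, x = (1/2), and C = -11/3.


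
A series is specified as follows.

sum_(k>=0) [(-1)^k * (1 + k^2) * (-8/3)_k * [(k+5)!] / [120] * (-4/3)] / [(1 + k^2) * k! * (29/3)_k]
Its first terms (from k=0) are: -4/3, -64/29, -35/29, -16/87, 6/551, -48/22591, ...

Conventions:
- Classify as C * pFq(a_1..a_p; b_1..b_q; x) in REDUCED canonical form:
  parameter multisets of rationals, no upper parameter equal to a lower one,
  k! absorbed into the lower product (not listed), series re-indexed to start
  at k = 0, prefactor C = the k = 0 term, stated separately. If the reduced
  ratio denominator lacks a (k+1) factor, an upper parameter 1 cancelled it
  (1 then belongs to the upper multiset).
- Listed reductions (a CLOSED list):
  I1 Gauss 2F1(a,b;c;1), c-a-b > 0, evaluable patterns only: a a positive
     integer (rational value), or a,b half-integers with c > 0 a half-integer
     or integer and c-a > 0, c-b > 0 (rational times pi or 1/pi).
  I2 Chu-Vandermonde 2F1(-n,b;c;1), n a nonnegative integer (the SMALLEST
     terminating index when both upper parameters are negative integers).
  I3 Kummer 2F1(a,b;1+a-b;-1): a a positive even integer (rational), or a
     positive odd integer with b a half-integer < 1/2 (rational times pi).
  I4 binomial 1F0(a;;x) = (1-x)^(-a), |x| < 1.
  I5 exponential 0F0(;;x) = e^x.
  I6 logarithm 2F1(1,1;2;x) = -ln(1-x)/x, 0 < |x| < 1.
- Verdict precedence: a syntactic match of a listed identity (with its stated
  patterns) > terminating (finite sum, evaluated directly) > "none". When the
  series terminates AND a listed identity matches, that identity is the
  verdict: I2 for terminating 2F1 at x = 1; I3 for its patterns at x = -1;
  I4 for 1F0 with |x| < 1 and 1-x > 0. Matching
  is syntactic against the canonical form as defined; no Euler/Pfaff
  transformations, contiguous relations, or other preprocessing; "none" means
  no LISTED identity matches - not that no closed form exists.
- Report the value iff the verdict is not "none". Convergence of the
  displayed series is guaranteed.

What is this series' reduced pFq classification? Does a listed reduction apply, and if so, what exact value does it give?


With C = -4/3: the canonical form is 2F1(-8/3, 6; 29/3; -1). Verdict (x = -1): Kummer (I3) applies (x = -1; c = 29/3 equals 1+a-b for upper {-8/3, 6}: listed pattern). Exact value: -1196/243.

Structural cue: t_0 being -4/3, the factorial ratio (C = -4/3, x = -1) (k+a-1)!/(a-1)! is a rising factorial (a)_k.
Ratio: r(k) = (-1) * (k-8/3) (k+6) / [(k+29/3) (k+1)] - rational; roots negated = parameters, x = (-1), C = -4/3.


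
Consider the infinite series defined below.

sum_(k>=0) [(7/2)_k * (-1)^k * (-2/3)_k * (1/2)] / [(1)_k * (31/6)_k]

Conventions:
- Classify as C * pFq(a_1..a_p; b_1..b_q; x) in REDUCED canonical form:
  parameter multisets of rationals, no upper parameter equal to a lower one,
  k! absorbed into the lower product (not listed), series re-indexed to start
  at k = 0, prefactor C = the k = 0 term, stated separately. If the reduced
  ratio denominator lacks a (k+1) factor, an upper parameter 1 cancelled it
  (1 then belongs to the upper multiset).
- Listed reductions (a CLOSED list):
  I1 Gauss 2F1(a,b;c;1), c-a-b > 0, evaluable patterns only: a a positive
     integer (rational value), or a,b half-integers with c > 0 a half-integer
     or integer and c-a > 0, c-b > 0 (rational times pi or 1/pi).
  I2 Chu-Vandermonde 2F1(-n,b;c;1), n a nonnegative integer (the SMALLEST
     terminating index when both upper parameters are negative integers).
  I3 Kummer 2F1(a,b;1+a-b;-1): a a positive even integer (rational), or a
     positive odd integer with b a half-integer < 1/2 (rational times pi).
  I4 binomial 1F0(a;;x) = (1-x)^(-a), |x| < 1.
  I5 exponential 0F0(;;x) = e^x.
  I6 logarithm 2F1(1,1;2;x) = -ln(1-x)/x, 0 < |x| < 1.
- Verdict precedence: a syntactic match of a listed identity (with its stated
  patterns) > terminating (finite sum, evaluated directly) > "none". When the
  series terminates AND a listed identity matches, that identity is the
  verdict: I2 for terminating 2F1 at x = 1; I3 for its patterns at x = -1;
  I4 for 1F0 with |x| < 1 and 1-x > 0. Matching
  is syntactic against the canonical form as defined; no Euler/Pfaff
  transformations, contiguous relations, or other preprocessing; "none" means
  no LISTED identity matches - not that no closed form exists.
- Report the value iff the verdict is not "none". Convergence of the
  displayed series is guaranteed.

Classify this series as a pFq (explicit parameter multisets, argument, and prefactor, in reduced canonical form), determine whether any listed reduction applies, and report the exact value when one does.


Canonical form: C = 1/2 times 2F1 with upper {-2/3, 7/2}, lower {31/6}, x = -1. Verdict: none. A 2F1 with upper {-2/3, 7/2} fits none of I1-I6 at x = -1; the sum runs forever.

Key observation: t_0 being 1/2, (1)_k (C = 1/2, x = -1) is k! itself.
Term ratio: r(k) = (-1) * (k-2/3) (k+7/2) / [(k+31/6) (k+1)] - rational in k. x = (-1); t_0 = 1/2; negate the roots.
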